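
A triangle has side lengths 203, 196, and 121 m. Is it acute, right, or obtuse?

Compare the square of the longest side to the sum of squares of the other two: 121² + 196² = 53057 > 41209 = 203².

acute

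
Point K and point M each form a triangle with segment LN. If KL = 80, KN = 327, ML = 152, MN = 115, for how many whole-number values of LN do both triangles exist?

From triangle KLN: 247 < LN < 407.
From triangle MLN: 37 < LN < 267.
Intersection: 247 < LN < 267, so integers 248 through 266: 19 values.

19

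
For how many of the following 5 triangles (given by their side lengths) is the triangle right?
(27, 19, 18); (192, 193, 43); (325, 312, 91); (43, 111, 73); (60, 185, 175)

2

(27,19,18): 18²+19² = 685 < 729 = 27² → obtuse
(192,193,43): 43²+192² = 38713 > 37249 = 193² → acute
(325,312,91): 91²+312² = 105625 = 325² → right
(43,111,73): 43²+73² = 7178 < 12321 = 111² → obtuse
(60,185,175): 60²+175² = 34225 = 185² → right
2 of the 5 are right.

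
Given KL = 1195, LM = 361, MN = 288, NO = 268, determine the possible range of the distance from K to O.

The maximum is all hops collinear in one direction: 1195 + 361 + 288 + 268 = 2112.
The longest hop is 1195; the others sum to 917. Folding the others back against it leaves at least 1195 − 917 = 278.

278 ≤ KO ≤ 2112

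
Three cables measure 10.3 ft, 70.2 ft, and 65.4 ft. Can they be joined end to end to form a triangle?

Yes

The longest side is 70.2, and the other two sum to 75.7.
Since 75.7 > 70.2, the triangle inequality holds.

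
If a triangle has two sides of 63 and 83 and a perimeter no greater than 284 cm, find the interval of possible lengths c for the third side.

Triangle inequality alone gives 20 < c < 146.
The perimeter condition gives c ≤ 284 − 63 − 83 = 138.
Intersecting the two: 20 < c ≤ 138.

20 < c ≤ 138 cm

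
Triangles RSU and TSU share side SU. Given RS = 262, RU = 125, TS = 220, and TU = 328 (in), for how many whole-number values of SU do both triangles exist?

From triangle RSU: 137 < SU < 387.
From triangle TSU: 108 < SU < 548.
Intersection: 137 < SU < 387, so integers 138 through 386: 249 values.

249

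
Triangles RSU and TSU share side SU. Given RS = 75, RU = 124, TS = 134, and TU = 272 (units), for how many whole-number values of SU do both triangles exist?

60

From triangle RSU: 49 < SU < 199.
From triangle TSU: 138 < SU < 406.
Intersection: 138 < SU < 199, so integers 139 through 198: 60 values.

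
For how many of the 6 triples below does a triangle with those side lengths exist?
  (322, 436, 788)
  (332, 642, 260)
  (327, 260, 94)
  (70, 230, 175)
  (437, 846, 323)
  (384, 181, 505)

3

(322,436,788): 322+436 ≤ 788 → not valid
(260,332,642): 260+332 ≤ 642 → not valid
(94,260,327): 94+260 > 327 → valid
(70,175,230): 70+175 > 230 → valid
(323,437,846): 323+437 ≤ 846 → not valid
(181,384,505): 181+384 > 505 → valid
3 of the 6 triples form a triangle.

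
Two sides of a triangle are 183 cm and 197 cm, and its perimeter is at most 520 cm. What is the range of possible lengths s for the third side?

Triangle inequality alone gives 14 < s < 380.
The perimeter condition gives s ≤ 520 − 183 − 197 = 140.
Intersecting the two: 14 < s ≤ 140.

14 < s ≤ 140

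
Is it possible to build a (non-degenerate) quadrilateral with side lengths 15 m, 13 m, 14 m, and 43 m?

For a quadrilateral, each side must be shorter than the sum of the others.
Here the longest side is 43, but the remaining 3 sides sum to only 42.

No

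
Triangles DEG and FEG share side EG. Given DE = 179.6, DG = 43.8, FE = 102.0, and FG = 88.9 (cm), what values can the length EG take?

135.8 < EG < 190.9

From triangle DEG: |179.6 − 43.8| < EG < 179.6 + 43.8, i.e. 135.8 < EG < 223.4.
From triangle FEG: 13.1 < EG < 190.9.
Both must hold, so EG lies in the intersection.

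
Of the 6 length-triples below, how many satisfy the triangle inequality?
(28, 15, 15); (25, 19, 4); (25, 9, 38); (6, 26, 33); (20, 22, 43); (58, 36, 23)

(15,15,28): 15+15 > 28 → valid
(4,19,25): 4+19 ≤ 25 → not valid
(9,25,38): 9+25 ≤ 38 → not valid
(6,26,33): 6+26 ≤ 33 → not valid
(20,22,43): 20+22 ≤ 43 → not valid
(23,36,58): 23+36 > 58 → valid
2 of the 6 triples form a triangle.

2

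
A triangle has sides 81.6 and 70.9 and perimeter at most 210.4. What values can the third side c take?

10.7 < c ≤ 57.9

Triangle inequality alone gives 10.7 < c < 152.5.
The perimeter condition gives c ≤ 210.4 − 81.6 − 70.9 = 57.9.
Intersecting the two: 10.7 < c ≤ 57.9.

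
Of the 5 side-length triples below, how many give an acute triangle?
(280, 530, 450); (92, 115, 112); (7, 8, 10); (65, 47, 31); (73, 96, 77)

(280,530,450): 280²+450² = 280900 = 530² → right
(92,115,112): 92²+112² = 21008 > 13225 = 115² → acute
(7,8,10): 7²+8² = 113 > 100 = 10² → acute
(65,47,31): 31²+47² = 3170 < 4225 = 65² → obtuse
(73,96,77): 73²+77² = 11258 > 9216 = 96² → acute
3 of the 5 are acute.

3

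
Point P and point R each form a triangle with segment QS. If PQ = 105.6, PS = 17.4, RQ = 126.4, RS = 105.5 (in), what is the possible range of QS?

88.2 < QS < 123.0

From triangle PQS: |105.6 − 17.4| < QS < 105.6 + 17.4, i.e. 88.2 < QS < 123.0.
From triangle RQS: 20.9 < QS < 231.9.
Both must hold, so QS lies in the intersection.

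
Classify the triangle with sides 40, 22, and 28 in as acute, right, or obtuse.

Compare the square of the longest side to the sum of squares of the other two: 22² + 28² = 1268 < 1600 = 40².

obtuse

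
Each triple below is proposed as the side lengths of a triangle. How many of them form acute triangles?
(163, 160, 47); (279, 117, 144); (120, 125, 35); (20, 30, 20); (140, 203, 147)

(163,160,47): 47²+160² = 27809 > 26569 = 163² → acute
(279,117,144): 117+144 ≤ 279, not a triangle
(120,125,35): 35²+120² = 15625 = 125² → right
(20,30,20): 20²+20² = 800 < 900 = 30² → obtuse
(140,203,147): 140²+147² = 41209 = 203² → right
1 of the 5 is acute.

1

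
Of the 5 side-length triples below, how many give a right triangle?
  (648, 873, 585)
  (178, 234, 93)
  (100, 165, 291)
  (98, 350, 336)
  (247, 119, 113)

(648,873,585): 585²+648² = 762129 = 873² → right
(178,234,93): 93²+178² = 40333 < 54756 = 234² → obtuse
(100,165,291): 100+165 ≤ 291, not a triangle
(98,350,336): 98²+336² = 122500 = 350² → right
(247,119,113): 113+119 ≤ 247, not a triangle
2 of the 5 are right.

2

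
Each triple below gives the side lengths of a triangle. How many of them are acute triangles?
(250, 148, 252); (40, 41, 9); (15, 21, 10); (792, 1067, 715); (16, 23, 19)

(250,148,252): 148²+250² = 84404 > 63504 = 252² → acute
(40,41,9): 9²+40² = 1681 = 41² → right
(15,21,10): 10²+15² = 325 < 441 = 21² → obtuse
(792,1067,715): 715²+792² = 1138489 = 1067² → right
(16,23,19): 16²+19² = 617 > 529 = 23² → acute
2 of the 5 are acute.

2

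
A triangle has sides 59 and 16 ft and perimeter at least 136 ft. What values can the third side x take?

61 ≤ x < 75

Triangle inequality alone gives 43 < x < 75.
The perimeter condition gives x ≥ 136 − 59 − 16 = 61.
Intersecting the two: 61 ≤ x < 75.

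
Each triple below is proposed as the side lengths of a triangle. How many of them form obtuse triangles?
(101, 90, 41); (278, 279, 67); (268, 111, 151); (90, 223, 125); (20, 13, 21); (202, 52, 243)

2

(101,90,41): 41²+90² = 9781 < 10201 = 101² → obtuse
(278,279,67): 67²+278² = 81773 > 77841 = 279² → acute
(268,111,151): 111+151 ≤ 268, not a triangle
(90,223,125): 90+125 ≤ 223, not a triangle
(20,13,21): 13²+20² = 569 > 441 = 21² → acute
(202,52,243): 52²+202² = 43508 < 59049 = 243² → obtuse
2 of the 6 are obtuse.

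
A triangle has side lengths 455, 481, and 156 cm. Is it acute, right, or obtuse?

right

Compare the square of the longest side to the sum of squares of the other two: 156² + 455² = 231361 = 481².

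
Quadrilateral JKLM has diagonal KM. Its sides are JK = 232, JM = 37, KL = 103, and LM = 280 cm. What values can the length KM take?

195 < KM < 269

From triangle JKM: |232 − 37| < KM < 232 + 37, i.e. 195 < KM < 269.
From triangle LKM: 177 < KM < 383.
Both must hold, so KM lies in the intersection.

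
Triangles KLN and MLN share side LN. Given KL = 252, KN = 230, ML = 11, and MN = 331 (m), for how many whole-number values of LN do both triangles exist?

From triangle KLN: 22 < LN < 482.
From triangle MLN: 320 < LN < 342.
Intersection: 320 < LN < 342, so integers 321 through 341: 21 values.

21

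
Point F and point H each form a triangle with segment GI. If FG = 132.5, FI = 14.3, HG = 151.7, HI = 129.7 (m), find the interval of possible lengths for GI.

118.2 < GI < 146.8

From triangle FGI: |132.5 − 14.3| < GI < 132.5 + 14.3, i.e. 118.2 < GI < 146.8.
From triangle HGI: 22.0 < GI < 281.4.
Both must hold, so GI lies in the intersection.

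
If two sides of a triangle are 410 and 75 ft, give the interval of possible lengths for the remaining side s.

335 < s < 485 (ft)

By the triangle inequality, s must be less than 410 + 75 = 485 and greater than |410 − 75| = 335.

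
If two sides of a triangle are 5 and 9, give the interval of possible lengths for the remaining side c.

By the triangle inequality, c must be less than 5 + 9 = 14 and greater than |5 − 9| = 4.

4 < c < 14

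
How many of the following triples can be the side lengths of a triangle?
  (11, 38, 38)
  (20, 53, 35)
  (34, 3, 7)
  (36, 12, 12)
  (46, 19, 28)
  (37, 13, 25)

4

(11,38,38): 11+38 > 38 → valid
(20,35,53): 20+35 > 53 → valid
(3,7,34): 3+7 ≤ 34 → not valid
(12,12,36): 12+12 ≤ 36 → not valid
(19,28,46): 19+28 > 46 → valid
(13,25,37): 13+25 > 37 → valid
4 of the 6 triples form a triangle.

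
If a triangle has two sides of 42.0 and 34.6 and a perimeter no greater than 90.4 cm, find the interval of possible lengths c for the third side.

Triangle inequality alone gives 7.4 < c < 76.6.
The perimeter condition gives c ≤ 90.4 − 42.0 − 34.6 = 13.8.
Intersecting the two: 7.4 < c ≤ 13.8.

7.4 < c ≤ 13.8 cm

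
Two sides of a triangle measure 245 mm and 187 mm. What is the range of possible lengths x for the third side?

58 < x < 432

By the triangle inequality, x must be less than 245 + 187 = 432 and greater than |245 − 187| = 58.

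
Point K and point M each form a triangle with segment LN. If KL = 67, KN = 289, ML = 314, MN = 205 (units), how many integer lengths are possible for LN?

133

From triangle KLN: 222 < LN < 356.
From triangle MLN: 109 < LN < 519.
Intersection: 222 < LN < 356, so integers 223 through 355: 133 values.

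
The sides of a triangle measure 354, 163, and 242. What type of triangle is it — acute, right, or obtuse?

Compare the square of the longest side to the sum of squares of the other two: 163² + 242² = 85133 < 125316 = 354².

obtuse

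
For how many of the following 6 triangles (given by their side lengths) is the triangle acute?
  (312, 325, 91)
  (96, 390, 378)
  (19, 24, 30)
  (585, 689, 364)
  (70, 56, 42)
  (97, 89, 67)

2

(312,325,91): 91²+312² = 105625 = 325² → right
(96,390,378): 96²+378² = 152100 = 390² → right
(19,24,30): 19²+24² = 937 > 900 = 30² → acute
(585,689,364): 364²+585² = 474721 = 689² → right
(70,56,42): 42²+56² = 4900 = 70² → right
(97,89,67): 67²+89² = 12410 > 9409 = 97² → acute
2 of the 6 are acute.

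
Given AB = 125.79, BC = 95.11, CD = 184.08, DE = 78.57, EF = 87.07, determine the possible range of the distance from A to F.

0 ≤ AF ≤ 570.62

The maximum is all hops collinear in one direction: 125.79 + 95.11 + 184.08 + 78.57 + 87.07 = 570.62.
The longest hop is 184.08; the others sum to 386.54. Since 184.08 ≤ 386.54, the path can fold back on itself completely, so the minimum distance is 0.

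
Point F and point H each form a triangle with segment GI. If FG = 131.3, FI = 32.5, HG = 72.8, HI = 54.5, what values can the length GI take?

From triangle FGI: |131.3 − 32.5| < GI < 131.3 + 32.5, i.e. 98.8 < GI < 163.8.
From triangle HGI: 18.3 < GI < 127.3.
Both must hold, so GI lies in the intersection.

98.8 < GI < 127.3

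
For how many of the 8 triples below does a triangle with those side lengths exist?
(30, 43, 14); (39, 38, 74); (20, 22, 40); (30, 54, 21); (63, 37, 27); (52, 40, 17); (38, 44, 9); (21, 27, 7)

(14,30,43): 14+30 > 43 → valid
(38,39,74): 38+39 > 74 → valid
(20,22,40): 20+22 > 40 → valid
(21,30,54): 21+30 ≤ 54 → not valid
(27,37,63): 27+37 > 63 → valid
(17,40,52): 17+40 > 52 → valid
(9,38,44): 9+38 > 44 → valid
(7,21,27): 7+21 > 27 → valid
7 of the 8 triples form a triangle.

7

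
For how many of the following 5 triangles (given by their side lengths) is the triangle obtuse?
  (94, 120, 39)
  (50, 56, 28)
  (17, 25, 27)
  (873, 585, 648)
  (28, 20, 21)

(94,120,39): 39²+94² = 10357 < 14400 = 120² → obtuse
(50,56,28): 28²+50² = 3284 > 3136 = 56² → acute
(17,25,27): 17²+25² = 914 > 729 = 27² → acute
(873,585,648): 585²+648² = 762129 = 873² → right
(28,20,21): 20²+21² = 841 > 784 = 28² → acute
1 of the 5 is obtuse.

1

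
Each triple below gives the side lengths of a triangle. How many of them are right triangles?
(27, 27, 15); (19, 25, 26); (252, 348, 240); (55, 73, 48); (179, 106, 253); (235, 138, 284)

(27,27,15): 15²+27² = 954 > 729 = 27² → acute
(19,25,26): 19²+25² = 986 > 676 = 26² → acute
(252,348,240): 240²+252² = 121104 = 348² → right
(55,73,48): 48²+55² = 5329 = 73² → right
(179,106,253): 106²+179² = 43277 < 64009 = 253² → obtuse
(235,138,284): 138²+235² = 74269 < 80656 = 284² → obtuse
2 of the 6 are right.

2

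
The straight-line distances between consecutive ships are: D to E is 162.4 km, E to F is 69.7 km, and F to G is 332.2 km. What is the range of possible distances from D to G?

100.1 ≤ DG ≤ 564.3 km

The maximum is all hops collinear in one direction: 162.4 + 69.7 + 332.2 = 564.3.
The longest hop is 332.2; the others sum to 232.1. Folding the others back against it leaves at least 332.2 − 232.1 = 100.1.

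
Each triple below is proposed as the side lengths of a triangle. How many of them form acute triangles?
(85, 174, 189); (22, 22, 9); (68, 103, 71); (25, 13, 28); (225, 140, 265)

3

(85,174,189): 85²+174² = 37501 > 35721 = 189² → acute
(22,22,9): 9²+22² = 565 > 484 = 22² → acute
(68,103,71): 68²+71² = 9665 < 10609 = 103² → obtuse
(25,13,28): 13²+25² = 794 > 784 = 28² → acute
(225,140,265): 140²+225² = 70225 = 265² → right
3 of the 5 are acute.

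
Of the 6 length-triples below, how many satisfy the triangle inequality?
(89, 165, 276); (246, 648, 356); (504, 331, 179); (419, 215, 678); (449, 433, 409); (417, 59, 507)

(89,165,276): 89+165 ≤ 276 → not valid
(246,356,648): 246+356 ≤ 648 → not valid
(179,331,504): 179+331 > 504 → valid
(215,419,678): 215+419 ≤ 678 → not valid
(409,433,449): 409+433 > 449 → valid
(59,417,507): 59+417 ≤ 507 → not valid
2 of the 6 triples form a triangle.

2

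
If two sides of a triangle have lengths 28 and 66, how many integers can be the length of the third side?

The third side lies in the open interval (38, 94).
Integers from 39 to 93 inclusive: 93 − 39 + 1 = 55.

55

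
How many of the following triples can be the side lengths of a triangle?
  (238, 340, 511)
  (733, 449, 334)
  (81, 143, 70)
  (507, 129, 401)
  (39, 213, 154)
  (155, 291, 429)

5

(238,340,511): 238+340 > 511 → valid
(334,449,733): 334+449 > 733 → valid
(70,81,143): 70+81 > 143 → valid
(129,401,507): 129+401 > 507 → valid
(39,154,213): 39+154 ≤ 213 → not valid
(155,291,429): 155+291 > 429 → valid
5 of the 6 triples form a triangle.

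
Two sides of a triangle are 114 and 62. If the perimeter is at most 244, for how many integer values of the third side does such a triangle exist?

16

Triangle inequality: 52 < x < 176. Perimeter ≤ 244 gives x ≤ 244 − 114 − 62 = 68.
So 52 < x ≤ 68; integers 53 through 68: 16 values.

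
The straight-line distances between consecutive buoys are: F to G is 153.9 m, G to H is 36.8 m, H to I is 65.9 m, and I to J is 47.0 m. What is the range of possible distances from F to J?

The maximum is all hops collinear in one direction: 153.9 + 36.8 + 65.9 + 47.0 = 303.6.
The longest hop is 153.9; the others sum to 149.7. Folding the others back against it leaves at least 153.9 − 149.7 = 4.2.

4.2 ≤ FJ ≤ 303.6 m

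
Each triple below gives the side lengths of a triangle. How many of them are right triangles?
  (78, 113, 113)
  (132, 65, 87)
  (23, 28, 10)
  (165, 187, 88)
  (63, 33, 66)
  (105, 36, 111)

(78,113,113): 78²+113² = 18853 > 12769 = 113² → acute
(132,65,87): 65²+87² = 11794 < 17424 = 132² → obtuse
(23,28,10): 10²+23² = 629 < 784 = 28² → obtuse
(165,187,88): 88²+165² = 34969 = 187² → right
(63,33,66): 33²+63² = 5058 > 4356 = 66² → acute
(105,36,111): 36²+105² = 12321 = 111² → right
2 of the 6 are right.

2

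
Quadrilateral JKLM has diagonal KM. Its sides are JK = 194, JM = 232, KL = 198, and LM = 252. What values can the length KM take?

54 < KM < 426

From triangle JKM: |194 − 232| < KM < 194 + 232, i.e. 38 < KM < 426.
From triangle LKM: 54 < KM < 450.
Both must hold, so KM lies in the intersection.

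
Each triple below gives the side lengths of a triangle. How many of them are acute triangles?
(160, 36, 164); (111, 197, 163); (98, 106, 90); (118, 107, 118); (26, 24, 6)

3

(160,36,164): 36²+160² = 26896 = 164² → right
(111,197,163): 111²+163² = 38890 > 38809 = 197² → acute
(98,106,90): 90²+98² = 17704 > 11236 = 106² → acute
(118,107,118): 107²+118² = 25373 > 13924 = 118² → acute
(26,24,6): 6²+24² = 612 < 676 = 26² → obtuse
3 of the 5 are acute.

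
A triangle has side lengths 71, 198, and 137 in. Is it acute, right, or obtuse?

Compare the square of the longest side to the sum of squares of the other two: 71² + 137² = 23810 < 39204 = 198².

obtuse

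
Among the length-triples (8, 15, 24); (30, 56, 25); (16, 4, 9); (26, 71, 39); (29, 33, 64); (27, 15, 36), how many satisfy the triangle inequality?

1

(8,15,24): 8+15 ≤ 24 → not valid
(25,30,56): 25+30 ≤ 56 → not valid
(4,9,16): 4+9 ≤ 16 → not valid
(26,39,71): 26+39 ≤ 71 → not valid
(29,33,64): 29+33 ≤ 64 → not valid
(15,27,36): 15+27 > 36 → valid
1 of the 6 triples forms a triangle.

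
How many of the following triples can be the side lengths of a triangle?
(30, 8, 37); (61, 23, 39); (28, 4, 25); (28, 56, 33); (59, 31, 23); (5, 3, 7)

5

(8,30,37): 8+30 > 37 → valid
(23,39,61): 23+39 > 61 → valid
(4,25,28): 4+25 > 28 → valid
(28,33,56): 28+33 > 56 → valid
(23,31,59): 23+31 ≤ 59 → not valid
(3,5,7): 3+5 > 7 → valid
5 of the 6 triples form a triangle.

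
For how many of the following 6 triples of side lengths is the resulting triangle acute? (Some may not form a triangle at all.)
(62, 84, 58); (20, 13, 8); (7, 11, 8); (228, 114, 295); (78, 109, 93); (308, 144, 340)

2

(62,84,58): 58²+62² = 7208 > 7056 = 84² → acute
(20,13,8): 8²+13² = 233 < 400 = 20² → obtuse
(7,11,8): 7²+8² = 113 < 121 = 11² → obtuse
(228,114,295): 114²+228² = 64980 < 87025 = 295² → obtuse
(78,109,93): 78²+93² = 14733 > 11881 = 109² → acute
(308,144,340): 144²+308² = 115600 = 340² → right
2 of the 6 are acute.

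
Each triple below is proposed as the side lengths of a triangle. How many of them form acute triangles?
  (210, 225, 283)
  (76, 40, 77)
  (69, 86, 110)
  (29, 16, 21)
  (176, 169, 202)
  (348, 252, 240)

(210,225,283): 210²+225² = 94725 > 80089 = 283² → acute
(76,40,77): 40²+76² = 7376 > 5929 = 77² → acute
(69,86,110): 69²+86² = 12157 > 12100 = 110² → acute
(29,16,21): 16²+21² = 697 < 841 = 29² → obtuse
(176,169,202): 169²+176² = 59537 > 40804 = 202² → acute
(348,252,240): 240²+252² = 121104 = 348² → right
4 of the 6 are acute.

4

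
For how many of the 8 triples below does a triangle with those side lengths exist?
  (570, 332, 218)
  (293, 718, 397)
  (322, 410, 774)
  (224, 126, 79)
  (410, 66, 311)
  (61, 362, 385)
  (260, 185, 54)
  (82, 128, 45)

1

(218,332,570): 218+332 ≤ 570 → not valid
(293,397,718): 293+397 ≤ 718 → not valid
(322,410,774): 322+410 ≤ 774 → not valid
(79,126,224): 79+126 ≤ 224 → not valid
(66,311,410): 66+311 ≤ 410 → not valid
(61,362,385): 61+362 > 385 → valid
(54,185,260): 54+185 ≤ 260 → not valid
(45,82,128): 45+82 ≤ 128 → not valid
1 of the 8 triples forms a triangle.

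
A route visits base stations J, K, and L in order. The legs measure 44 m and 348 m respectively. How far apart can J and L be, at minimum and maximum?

By the triangle inequality, |44 − 348| ≤ JL ≤ 44 + 348.

304 ≤ JL ≤ 392 m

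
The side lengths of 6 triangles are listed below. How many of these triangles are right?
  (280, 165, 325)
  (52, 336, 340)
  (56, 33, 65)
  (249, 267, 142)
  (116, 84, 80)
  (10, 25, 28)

4

(280,165,325): 165²+280² = 105625 = 325² → right
(52,336,340): 52²+336² = 115600 = 340² → right
(56,33,65): 33²+56² = 4225 = 65² → right
(249,267,142): 142²+249² = 82165 > 71289 = 267² → acute
(116,84,80): 80²+84² = 13456 = 116² → right
(10,25,28): 10²+25² = 725 < 784 = 28² → obtuse
4 of the 6 are right.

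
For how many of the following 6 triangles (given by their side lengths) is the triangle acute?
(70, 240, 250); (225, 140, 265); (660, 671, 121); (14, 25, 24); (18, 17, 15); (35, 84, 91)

2

(70,240,250): 70²+240² = 62500 = 250² → right
(225,140,265): 140²+225² = 70225 = 265² → right
(660,671,121): 121²+660² = 450241 = 671² → right
(14,25,24): 14²+24² = 772 > 625 = 25² → acute
(18,17,15): 15²+17² = 514 > 324 = 18² → acute
(35,84,91): 35²+84² = 8281 = 91² → right
2 of the 6 are acute.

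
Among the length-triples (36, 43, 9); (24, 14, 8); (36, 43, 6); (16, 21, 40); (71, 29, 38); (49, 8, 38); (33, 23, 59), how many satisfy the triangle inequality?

1

(9,36,43): 9+36 > 43 → valid
(8,14,24): 8+14 ≤ 24 → not valid
(6,36,43): 6+36 ≤ 43 → not valid
(16,21,40): 16+21 ≤ 40 → not valid
(29,38,71): 29+38 ≤ 71 → not valid
(8,38,49): 8+38 ≤ 49 → not valid
(23,33,59): 23+33 ≤ 59 → not valid
1 of the 7 triples forms a triangle.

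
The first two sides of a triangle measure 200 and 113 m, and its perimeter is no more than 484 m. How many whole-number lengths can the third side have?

Triangle inequality: 87 < x < 313. Perimeter ≤ 484 gives x ≤ 484 − 200 − 113 = 171.
So 87 < x ≤ 171; integers 88 through 171: 84 values.

84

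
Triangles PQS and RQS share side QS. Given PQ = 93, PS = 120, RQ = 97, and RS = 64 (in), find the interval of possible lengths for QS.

From triangle PQS: |93 − 120| < QS < 93 + 120, i.e. 27 < QS < 213.
From triangle RQS: 33 < QS < 161.
Both must hold, so QS lies in the intersection.

33 < QS < 161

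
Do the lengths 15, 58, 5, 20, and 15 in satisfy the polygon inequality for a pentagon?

No

For a pentagon, each side must be shorter than the sum of the others.
Here the longest side is 58, but the remaining 4 sides sum to only 55.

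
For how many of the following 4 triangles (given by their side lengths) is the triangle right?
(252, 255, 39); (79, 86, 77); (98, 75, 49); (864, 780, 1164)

(252,255,39): 39²+252² = 65025 = 255² → right
(79,86,77): 77²+79² = 12170 > 7396 = 86² → acute
(98,75,49): 49²+75² = 8026 < 9604 = 98² → obtuse
(864,780,1164): 780²+864² = 1354896 = 1164² → right
2 of the 4 are right.

2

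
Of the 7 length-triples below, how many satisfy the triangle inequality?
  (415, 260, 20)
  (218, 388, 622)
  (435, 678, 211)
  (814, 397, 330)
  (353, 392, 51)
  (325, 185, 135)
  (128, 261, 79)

1

(20,260,415): 20+260 ≤ 415 → not valid
(218,388,622): 218+388 ≤ 622 → not valid
(211,435,678): 211+435 ≤ 678 → not valid
(330,397,814): 330+397 ≤ 814 → not valid
(51,353,392): 51+353 > 392 → valid
(135,185,325): 135+185 ≤ 325 → not valid
(79,128,261): 79+128 ≤ 261 → not valid
1 of the 7 triples forms a triangle.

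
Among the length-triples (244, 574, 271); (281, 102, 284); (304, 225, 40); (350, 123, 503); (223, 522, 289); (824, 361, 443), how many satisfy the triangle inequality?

1

(244,271,574): 244+271 ≤ 574 → not valid
(102,281,284): 102+281 > 284 → valid
(40,225,304): 40+225 ≤ 304 → not valid
(123,350,503): 123+350 ≤ 503 → not valid
(223,289,522): 223+289 ≤ 522 → not valid
(361,443,824): 361+443 ≤ 824 → not valid
1 of the 6 triples forms a triangle.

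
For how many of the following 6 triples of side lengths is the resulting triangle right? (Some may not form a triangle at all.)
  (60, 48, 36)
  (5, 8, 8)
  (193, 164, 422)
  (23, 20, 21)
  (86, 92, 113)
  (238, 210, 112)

(60,48,36): 36²+48² = 3600 = 60² → right
(5,8,8): 5²+8² = 89 > 64 = 8² → acute
(193,164,422): 164+193 ≤ 422, not a triangle
(23,20,21): 20²+21² = 841 > 529 = 23² → acute
(86,92,113): 86²+92² = 15860 > 12769 = 113² → acute
(238,210,112): 112²+210² = 56644 = 238² → right
2 of the 6 are right.

2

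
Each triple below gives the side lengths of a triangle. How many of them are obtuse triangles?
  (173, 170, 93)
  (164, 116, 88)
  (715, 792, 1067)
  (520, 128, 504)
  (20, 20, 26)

1

(173,170,93): 93²+170² = 37549 > 29929 = 173² → acute
(164,116,88): 88²+116² = 21200 < 26896 = 164² → obtuse
(715,792,1067): 715²+792² = 1138489 = 1067² → right
(520,128,504): 128²+504² = 270400 = 520² → right
(20,20,26): 20²+20² = 800 > 676 = 26² → acute
1 of the 5 is obtuse.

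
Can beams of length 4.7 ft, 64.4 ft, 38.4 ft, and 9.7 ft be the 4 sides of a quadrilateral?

For a quadrilateral, each side must be shorter than the sum of the others.
Here the longest side is 64.4, but the remaining 3 sides sum to only 52.8.

No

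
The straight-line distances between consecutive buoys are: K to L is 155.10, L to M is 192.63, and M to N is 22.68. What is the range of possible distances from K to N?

14.85 ≤ KN ≤ 370.41

The maximum is all hops collinear in one direction: 155.10 + 192.63 + 22.68 = 370.41.
The longest hop is 192.63; the others sum to 177.78. Folding the others back against it leaves at least 192.63 − 177.78 = 14.85.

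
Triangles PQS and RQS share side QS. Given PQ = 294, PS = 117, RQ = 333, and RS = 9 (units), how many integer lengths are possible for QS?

17

From triangle PQS: 177 < QS < 411.
From triangle RQS: 324 < QS < 342.
Intersection: 324 < QS < 342, so integers 325 through 341: 17 values.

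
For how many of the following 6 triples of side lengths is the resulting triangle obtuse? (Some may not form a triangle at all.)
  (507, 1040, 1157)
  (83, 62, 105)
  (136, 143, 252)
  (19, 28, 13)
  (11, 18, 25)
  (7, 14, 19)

5

(507,1040,1157): 507²+1040² = 1338649 = 1157² → right
(83,62,105): 62²+83² = 10733 < 11025 = 105² → obtuse
(136,143,252): 136²+143² = 38945 < 63504 = 252² → obtuse
(19,28,13): 13²+19² = 530 < 784 = 28² → obtuse
(11,18,25): 11²+18² = 445 < 625 = 25² → obtuse
(7,14,19): 7²+14² = 245 < 361 = 19² → obtuse
5 of the 6 are obtuse.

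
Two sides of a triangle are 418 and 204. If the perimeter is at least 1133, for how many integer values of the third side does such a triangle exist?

Triangle inequality: 214 < x < 622. Perimeter ≥ 1133 gives x ≥ 1133 − 418 − 204 = 511.
So 511 ≤ x < 622; integers 511 through 621: 111 values.

111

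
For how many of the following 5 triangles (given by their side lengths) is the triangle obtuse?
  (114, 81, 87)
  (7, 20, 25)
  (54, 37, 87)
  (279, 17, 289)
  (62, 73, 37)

4

(114,81,87): 81²+87² = 14130 > 12996 = 114² → acute
(7,20,25): 7²+20² = 449 < 625 = 25² → obtuse
(54,37,87): 37²+54² = 4285 < 7569 = 87² → obtuse
(279,17,289): 17²+279² = 78130 < 83521 = 289² → obtuse
(62,73,37): 37²+62² = 5213 < 5329 = 73² → obtuse
4 of the 5 are obtuse.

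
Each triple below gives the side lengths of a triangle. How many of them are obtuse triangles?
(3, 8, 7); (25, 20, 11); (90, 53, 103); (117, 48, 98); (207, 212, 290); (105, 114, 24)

4

(3,8,7): 3²+7² = 58 < 64 = 8² → obtuse
(25,20,11): 11²+20² = 521 < 625 = 25² → obtuse
(90,53,103): 53²+90² = 10909 > 10609 = 103² → acute
(117,48,98): 48²+98² = 11908 < 13689 = 117² → obtuse
(207,212,290): 207²+212² = 87793 > 84100 = 290² → acute
(105,114,24): 24²+105² = 11601 < 12996 = 114² → obtuse
4 of the 6 are obtuse.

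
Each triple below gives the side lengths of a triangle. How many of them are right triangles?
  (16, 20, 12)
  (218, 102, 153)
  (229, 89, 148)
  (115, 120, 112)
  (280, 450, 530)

2

(16,20,12): 12²+16² = 400 = 20² → right
(218,102,153): 102²+153² = 33813 < 47524 = 218² → obtuse
(229,89,148): 89²+148² = 29825 < 52441 = 229² → obtuse
(115,120,112): 112²+115² = 25769 > 14400 = 120² → acute
(280,450,530): 280²+450² = 280900 = 530² → right
2 of the 5 are right.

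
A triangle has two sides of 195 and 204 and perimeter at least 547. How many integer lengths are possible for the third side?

251

Triangle inequality: 9 < x < 399. Perimeter ≥ 547 gives x ≥ 547 − 195 − 204 = 148.
So 148 ≤ x < 399; integers 148 through 398: 251 values.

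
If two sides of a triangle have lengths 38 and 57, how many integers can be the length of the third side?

The third side lies in the open interval (19, 95).
Integers from 20 to 94 inclusive: 94 − 20 + 1 = 75.

75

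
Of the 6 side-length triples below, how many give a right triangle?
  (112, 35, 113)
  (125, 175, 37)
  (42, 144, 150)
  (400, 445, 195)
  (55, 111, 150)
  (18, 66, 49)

(112,35,113): 35²+112² = 13769 > 12769 = 113² → acute
(125,175,37): 37+125 ≤ 175, not a triangle
(42,144,150): 42²+144² = 22500 = 150² → right
(400,445,195): 195²+400² = 198025 = 445² → right
(55,111,150): 55²+111² = 15346 < 22500 = 150² → obtuse
(18,66,49): 18²+49² = 2725 < 4356 = 66² → obtuse
2 of the 6 are right.

2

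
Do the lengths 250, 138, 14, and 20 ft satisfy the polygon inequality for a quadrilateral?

No

For a quadrilateral, each side must be shorter than the sum of the others.
Here the longest side is 250, but the remaining 3 sides sum to only 172.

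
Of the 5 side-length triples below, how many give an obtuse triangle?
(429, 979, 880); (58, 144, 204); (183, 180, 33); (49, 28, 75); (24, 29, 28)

(429,979,880): 429²+880² = 958441 = 979² → right
(58,144,204): 58+144 ≤ 204, not a triangle
(183,180,33): 33²+180² = 33489 = 183² → right
(49,28,75): 28²+49² = 3185 < 5625 = 75² → obtuse
(24,29,28): 24²+28² = 1360 > 841 = 29² → acute
1 of the 5 is obtuse.

1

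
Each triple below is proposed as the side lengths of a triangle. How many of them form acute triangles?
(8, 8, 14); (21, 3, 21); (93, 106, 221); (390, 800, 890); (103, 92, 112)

(8,8,14): 8²+8² = 128 < 196 = 14² → obtuse
(21,3,21): 3²+21² = 450 > 441 = 21² → acute
(93,106,221): 93+106 ≤ 221, not a triangle
(390,800,890): 390²+800² = 792100 = 890² → right
(103,92,112): 92²+103² = 19073 > 12544 = 112² → acute
2 of the 5 are acute.

2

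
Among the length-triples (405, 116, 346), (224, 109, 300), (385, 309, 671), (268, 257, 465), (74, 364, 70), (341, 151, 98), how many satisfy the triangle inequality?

4

(116,346,405): 116+346 > 405 → valid
(109,224,300): 109+224 > 300 → valid
(309,385,671): 309+385 > 671 → valid
(257,268,465): 257+268 > 465 → valid
(70,74,364): 70+74 ≤ 364 → not valid
(98,151,341): 98+151 ≤ 341 → not valid
4 of the 6 triples form a triangle.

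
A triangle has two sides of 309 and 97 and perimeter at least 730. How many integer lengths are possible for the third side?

82

Triangle inequality: 212 < x < 406. Perimeter ≥ 730 gives x ≥ 730 − 309 − 97 = 324.
So 324 ≤ x < 406; integers 324 through 405: 82 values.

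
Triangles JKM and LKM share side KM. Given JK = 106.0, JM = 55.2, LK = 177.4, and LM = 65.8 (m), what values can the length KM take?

111.6 < KM < 161.2

From triangle JKM: |106.0 − 55.2| < KM < 106.0 + 55.2, i.e. 50.8 < KM < 161.2.
From triangle LKM: 111.6 < KM < 243.2.
Both must hold, so KM lies in the intersection.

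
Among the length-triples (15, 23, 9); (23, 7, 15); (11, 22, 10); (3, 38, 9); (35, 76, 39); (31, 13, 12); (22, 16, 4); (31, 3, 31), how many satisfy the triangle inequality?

2

(9,15,23): 9+15 > 23 → valid
(7,15,23): 7+15 ≤ 23 → not valid
(10,11,22): 10+11 ≤ 22 → not valid
(3,9,38): 3+9 ≤ 38 → not valid
(35,39,76): 35+39 ≤ 76 → not valid
(12,13,31): 12+13 ≤ 31 → not valid
(4,16,22): 4+16 ≤ 22 → not valid
(3,31,31): 3+31 > 31 → valid
2 of the 8 triples form a triangle.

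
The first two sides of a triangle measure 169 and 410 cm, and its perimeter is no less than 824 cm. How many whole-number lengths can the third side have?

334

Triangle inequality: 241 < x < 579. Perimeter ≥ 824 gives x ≥ 824 − 169 − 410 = 245.
So 245 ≤ x < 579; integers 245 through 578: 334 values.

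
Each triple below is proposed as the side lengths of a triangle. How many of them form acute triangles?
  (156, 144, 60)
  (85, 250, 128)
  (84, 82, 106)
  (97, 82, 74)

2

(156,144,60): 60²+144² = 24336 = 156² → right
(85,250,128): 85+128 ≤ 250, not a triangle
(84,82,106): 82²+84² = 13780 > 11236 = 106² → acute
(97,82,74): 74²+82² = 12200 > 9409 = 97² → acute
2 of the 4 are acute.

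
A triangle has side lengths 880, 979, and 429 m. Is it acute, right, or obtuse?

Compare the square of the longest side to the sum of squares of the other two: 429² + 880² = 958441 = 979².

right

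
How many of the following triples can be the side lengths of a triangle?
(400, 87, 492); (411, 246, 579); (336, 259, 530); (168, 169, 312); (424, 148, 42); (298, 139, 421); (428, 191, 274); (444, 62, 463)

(87,400,492): 87+400 ≤ 492 → not valid
(246,411,579): 246+411 > 579 → valid
(259,336,530): 259+336 > 530 → valid
(168,169,312): 168+169 > 312 → valid
(42,148,424): 42+148 ≤ 424 → not valid
(139,298,421): 139+298 > 421 → valid
(191,274,428): 191+274 > 428 → valid
(62,444,463): 62+444 > 463 → valid
6 of the 8 triples form a triangle.

6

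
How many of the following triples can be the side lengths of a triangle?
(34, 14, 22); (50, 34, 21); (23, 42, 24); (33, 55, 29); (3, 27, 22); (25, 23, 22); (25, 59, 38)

6

(14,22,34): 14+22 > 34 → valid
(21,34,50): 21+34 > 50 → valid
(23,24,42): 23+24 > 42 → valid
(29,33,55): 29+33 > 55 → valid
(3,22,27): 3+22 ≤ 27 → not valid
(22,23,25): 22+23 > 25 → valid
(25,38,59): 25+38 > 59 → valid
6 of the 7 triples form a triangle.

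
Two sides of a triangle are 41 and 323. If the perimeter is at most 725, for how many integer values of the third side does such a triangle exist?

Triangle inequality: 282 < x < 364. Perimeter ≤ 725 gives x ≤ 725 − 41 − 323 = 361.
So 282 < x ≤ 361; integers 283 through 361: 79 values.

79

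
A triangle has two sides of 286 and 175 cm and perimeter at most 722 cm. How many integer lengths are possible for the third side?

Triangle inequality: 111 < x < 461. Perimeter ≤ 722 gives x ≤ 722 − 286 − 175 = 261.
So 111 < x ≤ 261; integers 112 through 261: 150 values.

150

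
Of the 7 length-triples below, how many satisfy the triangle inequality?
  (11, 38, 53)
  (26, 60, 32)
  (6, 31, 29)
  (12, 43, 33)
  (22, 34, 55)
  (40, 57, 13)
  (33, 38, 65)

(11,38,53): 11+38 ≤ 53 → not valid
(26,32,60): 26+32 ≤ 60 → not valid
(6,29,31): 6+29 > 31 → valid
(12,33,43): 12+33 > 43 → valid
(22,34,55): 22+34 > 55 → valid
(13,40,57): 13+40 ≤ 57 → not valid
(33,38,65): 33+38 > 65 → valid
4 of the 7 triples form a triangle.

4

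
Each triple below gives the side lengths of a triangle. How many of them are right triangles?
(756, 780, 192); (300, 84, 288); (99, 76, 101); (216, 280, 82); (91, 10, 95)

(756,780,192): 192²+756² = 608400 = 780² → right
(300,84,288): 84²+288² = 90000 = 300² → right
(99,76,101): 76²+99² = 15577 > 10201 = 101² → acute
(216,280,82): 82²+216² = 53380 < 78400 = 280² → obtuse
(91,10,95): 10²+91² = 8381 < 9025 = 95² → obtuse
2 of the 5 are right.

2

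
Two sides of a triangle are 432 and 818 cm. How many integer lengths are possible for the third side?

The third side lies in the open interval (386, 1250).
Integers from 387 to 1249 inclusive: 1249 − 387 + 1 = 863.

863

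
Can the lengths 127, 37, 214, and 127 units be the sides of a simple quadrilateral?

A quadrilateral exists iff every side is shorter than the sum of the others — equivalently, the longest side is less than the sum of the rest.
Longest side 214 < 291 (sum of the remaining 3), so yes.

Yes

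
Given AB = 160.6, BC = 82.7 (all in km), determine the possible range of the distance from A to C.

77.9 ≤ AC ≤ 243.3 km

By the triangle inequality, |160.6 − 82.7| ≤ AC ≤ 160.6 + 82.7.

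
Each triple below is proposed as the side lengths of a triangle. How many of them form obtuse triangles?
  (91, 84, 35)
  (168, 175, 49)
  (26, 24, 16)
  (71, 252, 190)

1

(91,84,35): 35²+84² = 8281 = 91² → right
(168,175,49): 49²+168² = 30625 = 175² → right
(26,24,16): 16²+24² = 832 > 676 = 26² → acute
(71,252,190): 71²+190² = 41141 < 63504 = 252² → obtuse
1 of the 4 is obtuse.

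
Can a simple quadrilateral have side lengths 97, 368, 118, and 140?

For a quadrilateral, each side must be shorter than the sum of the others.
Here the longest side is 368, but the remaining 3 sides sum to only 355.

No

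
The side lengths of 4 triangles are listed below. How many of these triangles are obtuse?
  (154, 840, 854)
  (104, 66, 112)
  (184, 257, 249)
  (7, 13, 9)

(154,840,854): 154²+840² = 729316 = 854² → right
(104,66,112): 66²+104² = 15172 > 12544 = 112² → acute
(184,257,249): 184²+249² = 95857 > 66049 = 257² → acute
(7,13,9): 7²+9² = 130 < 169 = 13² → obtuse
1 of the 4 is obtuse.

1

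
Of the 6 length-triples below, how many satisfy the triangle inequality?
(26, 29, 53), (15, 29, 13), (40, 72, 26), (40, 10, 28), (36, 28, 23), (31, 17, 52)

2

(26,29,53): 26+29 > 53 → valid
(13,15,29): 13+15 ≤ 29 → not valid
(26,40,72): 26+40 ≤ 72 → not valid
(10,28,40): 10+28 ≤ 40 → not valid
(23,28,36): 23+28 > 36 → valid
(17,31,52): 17+31 ≤ 52 → not valid
2 of the 6 triples form a triangle.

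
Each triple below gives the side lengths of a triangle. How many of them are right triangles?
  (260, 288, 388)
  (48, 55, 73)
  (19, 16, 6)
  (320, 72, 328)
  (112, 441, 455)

(260,288,388): 260²+288² = 150544 = 388² → right
(48,55,73): 48²+55² = 5329 = 73² → right
(19,16,6): 6²+16² = 292 < 361 = 19² → obtuse
(320,72,328): 72²+320² = 107584 = 328² → right
(112,441,455): 112²+441² = 207025 = 455² → right
4 of the 5 are right.

4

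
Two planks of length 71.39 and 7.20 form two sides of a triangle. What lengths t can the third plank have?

64.19 < t < 78.59

By the triangle inequality, t must be less than 71.39 + 7.20 = 78.59 and greater than |71.39 − 7.20| = 64.19.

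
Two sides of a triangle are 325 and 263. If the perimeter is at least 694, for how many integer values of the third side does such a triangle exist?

482

Triangle inequality: 62 < x < 588. Perimeter ≥ 694 gives x ≥ 694 − 325 − 263 = 106.
So 106 ≤ x < 588; integers 106 through 587: 482 values.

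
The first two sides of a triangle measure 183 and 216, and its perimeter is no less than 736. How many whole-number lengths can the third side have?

Triangle inequality: 33 < x < 399. Perimeter ≥ 736 gives x ≥ 736 − 183 − 216 = 337.
So 337 ≤ x < 399; integers 337 through 398: 62 values.

62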